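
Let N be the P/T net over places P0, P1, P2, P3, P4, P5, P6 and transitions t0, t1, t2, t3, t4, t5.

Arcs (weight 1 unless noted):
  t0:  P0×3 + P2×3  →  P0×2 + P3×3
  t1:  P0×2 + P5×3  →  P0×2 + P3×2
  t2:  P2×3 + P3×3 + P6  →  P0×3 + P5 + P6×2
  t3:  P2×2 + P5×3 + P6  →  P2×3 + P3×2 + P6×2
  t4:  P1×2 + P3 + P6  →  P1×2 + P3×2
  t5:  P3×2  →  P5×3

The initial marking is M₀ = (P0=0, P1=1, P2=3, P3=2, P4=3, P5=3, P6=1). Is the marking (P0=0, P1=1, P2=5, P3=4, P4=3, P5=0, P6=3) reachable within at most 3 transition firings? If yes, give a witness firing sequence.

YES — reachable via ⟨t3, t5, t3⟩ (3 firings)

step 1: fire t3:  (P0=0, P1=1, P2=3, P3=2, P4=3, P5=3, P6=1) → (P0=0, P1=1, P2=4, P3=4, P4=3, P5=0, P6=2)
step 2: fire t5:  (P0=0, P1=1, P2=4, P3=4, P4=3, P5=0, P6=2) → (P0=0, P1=1, P2=4, P3=2, P4=3, P5=3, P6=2)
step 3: fire t3:  (P0=0, P1=1, P2=4, P3=2, P4=3, P5=3, P6=2) → (P0=0, P1=1, P2=5, P3=4, P4=3, P5=0, P6=3)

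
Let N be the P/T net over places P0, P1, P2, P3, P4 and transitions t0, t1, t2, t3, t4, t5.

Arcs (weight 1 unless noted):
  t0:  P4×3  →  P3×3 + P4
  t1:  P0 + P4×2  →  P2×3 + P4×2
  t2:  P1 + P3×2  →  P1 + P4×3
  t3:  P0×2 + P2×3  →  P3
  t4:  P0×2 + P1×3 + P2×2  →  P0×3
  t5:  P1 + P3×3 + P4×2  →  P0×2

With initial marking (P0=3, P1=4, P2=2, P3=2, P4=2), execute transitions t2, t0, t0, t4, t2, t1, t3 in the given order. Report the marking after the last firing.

(P0=1, P1=1, P2=0, P3=5, P4=4)

step 1: fire t2:  (P0=3, P1=4, P2=2, P3=2, P4=2) → (P0=3, P1=4, P2=2, P3=0, P4=5)
step 2: fire t0:  (P0=3, P1=4, P2=2, P3=0, P4=5) → (P0=3, P1=4, P2=2, P3=3, P4=3)
step 3: fire t0:  (P0=3, P1=4, P2=2, P3=3, P4=3) → (P0=3, P1=4, P2=2, P3=6, P4=1)
step 4: fire t4:  (P0=3, P1=4, P2=2, P3=6, P4=1) → (P0=4, P1=1, P2=0, P3=6, P4=1)
step 5: fire t2:  (P0=4, P1=1, P2=0, P3=6, P4=1) → (P0=4, P1=1, P2=0, P3=4, P4=4)
step 6: fire t1:  (P0=4, P1=1, P2=0, P3=4, P4=4) → (P0=3, P1=1, P2=3, P3=4, P4=4)
step 7: fire t3:  (P0=3, P1=1, P2=3, P3=4, P4=4) → (P0=1, P1=1, P2=0, P3=5, P4=4)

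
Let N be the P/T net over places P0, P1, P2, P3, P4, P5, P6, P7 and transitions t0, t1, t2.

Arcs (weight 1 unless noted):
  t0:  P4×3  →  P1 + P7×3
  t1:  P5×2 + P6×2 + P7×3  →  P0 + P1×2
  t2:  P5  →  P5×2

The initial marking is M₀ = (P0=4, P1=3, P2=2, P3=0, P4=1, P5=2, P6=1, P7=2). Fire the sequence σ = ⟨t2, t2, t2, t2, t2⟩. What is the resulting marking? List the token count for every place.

step 1: fire t2:  (P0=4, P1=3, P2=2, P3=0, P4=1, P5=2, P6=1, P7=2) → (P0=4, P1=3, P2=2, P3=0, P4=1, P5=3, P6=1, P7=2)
step 2: fire t2:  (P0=4, P1=3, P2=2, P3=0, P4=1, P5=3, P6=1, P7=2) → (P0=4, P1=3, P2=2, P3=0, P4=1, P5=4, P6=1, P7=2)
step 3: fire t2:  (P0=4, P1=3, P2=2, P3=0, P4=1, P5=4, P6=1, P7=2) → (P0=4, P1=3, P2=2, P3=0, P4=1, P5=5, P6=1, P7=2)
step 4: fire t2:  (P0=4, P1=3, P2=2, P3=0, P4=1, P5=5, P6=1, P7=2) → (P0=4, P1=3, P2=2, P3=0, P4=1, P5=6, P6=1, P7=2)
step 5: fire t2:  (P0=4, P1=3, P2=2, P3=0, P4=1, P5=6, P6=1, P7=2) → (P0=4, P1=3, P2=2, P3=0, P4=1, P5=7, P6=1, P7=2)

(P0=4, P1=3, P2=2, P3=0, P4=1, P5=7, P6=1, P7=2)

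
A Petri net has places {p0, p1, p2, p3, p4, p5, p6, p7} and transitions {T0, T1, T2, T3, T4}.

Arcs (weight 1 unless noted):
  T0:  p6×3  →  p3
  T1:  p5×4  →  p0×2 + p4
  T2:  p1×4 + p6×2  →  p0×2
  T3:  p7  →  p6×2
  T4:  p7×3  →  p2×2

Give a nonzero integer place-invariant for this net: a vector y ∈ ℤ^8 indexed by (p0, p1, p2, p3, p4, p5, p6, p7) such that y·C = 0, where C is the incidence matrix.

y = (p0:2, p1:1, p2:0, p3:0, p4:-4, p5:0, p6:0, p7:0)

Incidence matrix C (rows=places, cols=transitions):
       T0   T1   T2   T3   T4
   p0   0    2    2    0    0
   p1   0    0   -4    0    0
   p2   0    0    0    0    2
   p3   1    0    0    0    0
   p4   0    1    0    0    0
   p5   0   -4    0    0    0
   p6  -3    0   -2    2    0
   p7   0    0    0   -1   -3

Candidate y = [2, 1, 0, 0, -4, 0, 0, 0]; check y·C column-wise:
  col T0: 2·0 + 1·0 + 0·1 + -4·0 + 0·-3 = 0
  col T1: 2·2 + 1·0 + -4·1 + 0·-4 = 0
  col T2: 2·2 + 1·-4 + -4·0 + 0·-2 = 0
  col T3: 2·0 + 1·0 + -4·0 + 0·2 + 0·-1 = 0
  col T4: 2·0 + 1·0 + 0·2 + -4·0 + 0·-3 = 0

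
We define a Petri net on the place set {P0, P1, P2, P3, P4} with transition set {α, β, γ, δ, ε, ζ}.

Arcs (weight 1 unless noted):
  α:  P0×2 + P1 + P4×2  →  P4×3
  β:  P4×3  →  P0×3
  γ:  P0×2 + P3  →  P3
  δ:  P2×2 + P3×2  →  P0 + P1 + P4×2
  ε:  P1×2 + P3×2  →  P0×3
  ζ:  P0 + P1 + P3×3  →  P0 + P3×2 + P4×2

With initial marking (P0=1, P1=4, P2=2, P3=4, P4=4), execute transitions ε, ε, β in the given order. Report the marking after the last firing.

(P0=10, P1=0, P2=2, P3=0, P4=1)

step 1: fire ε:  (P0=1, P1=4, P2=2, P3=4, P4=4) → (P0=4, P1=2, P2=2, P3=2, P4=4)
step 2: fire ε:  (P0=4, P1=2, P2=2, P3=2, P4=4) → (P0=7, P1=0, P2=2, P3=0, P4=4)
step 3: fire β:  (P0=7, P1=0, P2=2, P3=0, P4=4) → (P0=10, P1=0, P2=2, P3=0, P4=1)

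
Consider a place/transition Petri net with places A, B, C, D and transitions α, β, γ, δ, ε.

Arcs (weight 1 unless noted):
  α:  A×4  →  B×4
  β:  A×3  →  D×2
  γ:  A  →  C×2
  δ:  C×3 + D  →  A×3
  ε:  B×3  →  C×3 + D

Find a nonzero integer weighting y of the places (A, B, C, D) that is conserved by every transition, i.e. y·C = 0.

Incidence matrix C (rows=places, cols=transitions):
        α    β    γ    δ    ε
    A  -4   -3   -1    3    0
    B   4    0    0    0   -3
    C   0    0    2   -3    3
    D   0    2    0   -1    1

Candidate y = [2, 2, 1, 3]; check y·C column-wise:
  col α: 2·-4 + 2·4 + 1·0 + 3·0 = 0
  col β: 2·-3 + 2·0 + 1·0 + 3·2 = 0
  col γ: 2·-1 + 2·0 + 1·2 + 3·0 = 0
  col δ: 2·3 + 2·0 + 1·-3 + 3·-1 = 0
  col ε: 2·0 + 2·-3 + 1·3 + 3·1 = 0

y = (A:2, B:2, C:1, D:3)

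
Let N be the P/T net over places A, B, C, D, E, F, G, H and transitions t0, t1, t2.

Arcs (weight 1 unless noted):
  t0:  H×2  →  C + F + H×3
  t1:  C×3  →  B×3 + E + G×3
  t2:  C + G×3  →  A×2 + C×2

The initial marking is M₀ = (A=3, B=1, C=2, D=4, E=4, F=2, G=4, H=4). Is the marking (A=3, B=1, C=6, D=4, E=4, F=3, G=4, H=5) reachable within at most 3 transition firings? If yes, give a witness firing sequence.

NO — not reachable within 3 firings

depth 0: 1 marking
depth 1: 3 markings reached so far
depth 2: 7 markings reached so far
depth 3: 11 markings reached so far
target is not among the 11 markings reachable within 3 steps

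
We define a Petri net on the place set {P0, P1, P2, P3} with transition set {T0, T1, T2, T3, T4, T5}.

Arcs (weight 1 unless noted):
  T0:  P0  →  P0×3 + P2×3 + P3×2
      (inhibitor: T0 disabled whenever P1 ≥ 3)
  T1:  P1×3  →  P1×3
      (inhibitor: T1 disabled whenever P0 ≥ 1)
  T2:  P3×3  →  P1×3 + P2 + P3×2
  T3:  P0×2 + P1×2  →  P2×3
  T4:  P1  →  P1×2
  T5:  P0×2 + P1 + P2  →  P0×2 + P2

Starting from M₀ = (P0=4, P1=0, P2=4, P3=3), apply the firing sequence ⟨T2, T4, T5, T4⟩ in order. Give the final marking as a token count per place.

(P0=4, P1=4, P2=5, P3=2)

step 1: fire T2:  (P0=4, P1=0, P2=4, P3=3) → (P0=4, P1=3, P2=5, P3=2)
step 2: fire T4:  (P0=4, P1=3, P2=5, P3=2) → (P0=4, P1=4, P2=5, P3=2)
step 3: fire T5:  (P0=4, P1=4, P2=5, P3=2) → (P0=4, P1=3, P2=5, P3=2)
step 4: fire T4:  (P0=4, P1=3, P2=5, P3=2) → (P0=4, P1=4, P2=5, P3=2)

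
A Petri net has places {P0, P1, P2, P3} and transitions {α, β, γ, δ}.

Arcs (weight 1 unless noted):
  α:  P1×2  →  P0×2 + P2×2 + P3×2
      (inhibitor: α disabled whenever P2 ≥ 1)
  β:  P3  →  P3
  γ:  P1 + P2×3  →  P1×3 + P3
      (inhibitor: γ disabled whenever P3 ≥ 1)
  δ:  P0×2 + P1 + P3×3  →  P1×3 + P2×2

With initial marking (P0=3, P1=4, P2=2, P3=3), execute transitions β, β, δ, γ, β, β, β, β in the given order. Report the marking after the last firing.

step 1: fire β:  (P0=3, P1=4, P2=2, P3=3) → (P0=3, P1=4, P2=2, P3=3)
step 2: fire β:  (P0=3, P1=4, P2=2, P3=3) → (P0=3, P1=4, P2=2, P3=3)
step 3: fire δ:  (P0=3, P1=4, P2=2, P3=3) → (P0=1, P1=6, P2=4, P3=0)
step 4: fire γ:  (P0=1, P1=6, P2=4, P3=0) → (P0=1, P1=8, P2=1, P3=1)
step 5: fire β:  (P0=1, P1=8, P2=1, P3=1) → (P0=1, P1=8, P2=1, P3=1)
step 6: fire β:  (P0=1, P1=8, P2=1, P3=1) → (P0=1, P1=8, P2=1, P3=1)
step 7: fire β:  (P0=1, P1=8, P2=1, P3=1) → (P0=1, P1=8, P2=1, P3=1)
step 8: fire β:  (P0=1, P1=8, P2=1, P3=1) → (P0=1, P1=8, P2=1, P3=1)

(P0=1, P1=8, P2=1, P3=1)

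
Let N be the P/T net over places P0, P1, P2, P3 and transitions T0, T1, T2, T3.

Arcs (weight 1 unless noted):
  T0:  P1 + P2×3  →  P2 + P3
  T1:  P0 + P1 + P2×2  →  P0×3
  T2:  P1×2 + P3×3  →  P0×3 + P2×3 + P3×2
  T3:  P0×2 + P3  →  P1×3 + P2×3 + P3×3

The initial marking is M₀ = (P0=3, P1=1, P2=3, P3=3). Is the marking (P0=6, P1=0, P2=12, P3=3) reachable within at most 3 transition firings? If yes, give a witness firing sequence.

depth 0: 1 marking
depth 1: 4 markings reached so far
depth 2: 7 markings reached so far
depth 3: 15 markings reached so far
target is not among the 15 markings reachable within 3 steps

NO — not reachable within 3 firings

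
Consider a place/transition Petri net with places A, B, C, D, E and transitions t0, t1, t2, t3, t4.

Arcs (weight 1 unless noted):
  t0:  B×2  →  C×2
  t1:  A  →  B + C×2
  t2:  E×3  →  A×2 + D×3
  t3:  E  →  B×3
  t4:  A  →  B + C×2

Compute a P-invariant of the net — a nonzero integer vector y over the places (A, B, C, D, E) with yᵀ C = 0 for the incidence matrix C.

y = (A:3, B:1, C:1, D:1, E:3)

Incidence matrix C (rows=places, cols=transitions):
       t0   t1   t2   t3   t4
    A   0   -1    2    0   -1
    B  -2    1    0    3    1
    C   2    2    0    0    2
    D   0    0    3    0    0
    E   0    0   -3   -1    0

Candidate y = [3, 1, 1, 1, 3]; check y·C column-wise:
  col t0: 3·0 + 1·-2 + 1·2 + 1·0 + 3·0 = 0
  col t1: 3·-1 + 1·1 + 1·2 + 1·0 + 3·0 = 0
  col t2: 3·2 + 1·0 + 1·0 + 1·3 + 3·-3 = 0
  col t3: 3·0 + 1·3 + 1·0 + 1·0 + 3·-1 = 0
  col t4: 3·-1 + 1·1 + 1·2 + 1·0 + 3·0 = 0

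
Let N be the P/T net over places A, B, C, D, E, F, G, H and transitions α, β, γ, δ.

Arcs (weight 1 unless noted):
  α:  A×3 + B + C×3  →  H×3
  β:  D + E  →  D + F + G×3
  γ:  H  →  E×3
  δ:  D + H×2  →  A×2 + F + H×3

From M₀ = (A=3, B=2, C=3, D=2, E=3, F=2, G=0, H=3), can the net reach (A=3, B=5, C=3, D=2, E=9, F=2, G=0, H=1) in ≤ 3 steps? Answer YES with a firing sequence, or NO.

depth 0: 1 marking
depth 1: 5 markings reached so far
depth 2: 14 markings reached so far
depth 3: 29 markings reached so far
target is not among the 29 markings reachable within 3 steps

NO — not reachable within 3 firings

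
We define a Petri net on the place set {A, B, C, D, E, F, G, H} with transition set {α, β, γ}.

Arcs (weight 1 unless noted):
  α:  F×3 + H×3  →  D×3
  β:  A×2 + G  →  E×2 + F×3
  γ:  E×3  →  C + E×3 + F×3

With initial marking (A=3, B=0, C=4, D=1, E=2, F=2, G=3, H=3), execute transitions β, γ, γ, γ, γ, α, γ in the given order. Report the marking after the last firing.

(A=1, B=0, C=9, D=4, E=4, F=17, G=2, H=0)

step 1: fire β:  (A=3, B=0, C=4, D=1, E=2, F=2, G=3, H=3) → (A=1, B=0, C=4, D=1, E=4, F=5, G=2, H=3)
step 2: fire γ:  (A=1, B=0, C=4, D=1, E=4, F=5, G=2, H=3) → (A=1, B=0, C=5, D=1, E=4, F=8, G=2, H=3)
step 3: fire γ:  (A=1, B=0, C=5, D=1, E=4, F=8, G=2, H=3) → (A=1, B=0, C=6, D=1, E=4, F=11, G=2, H=3)
step 4: fire γ:  (A=1, B=0, C=6, D=1, E=4, F=11, G=2, H=3) → (A=1, B=0, C=7, D=1, E=4, F=14, G=2, H=3)
step 5: fire γ:  (A=1, B=0, C=7, D=1, E=4, F=14, G=2, H=3) → (A=1, B=0, C=8, D=1, E=4, F=17, G=2, H=3)
step 6: fire α:  (A=1, B=0, C=8, D=1, E=4, F=17, G=2, H=3) → (A=1, B=0, C=8, D=4, E=4, F=14, G=2, H=0)
step 7: fire γ:  (A=1, B=0, C=8, D=4, E=4, F=14, G=2, H=0) → (A=1, B=0, C=9, D=4, E=4, F=17, G=2, H=0)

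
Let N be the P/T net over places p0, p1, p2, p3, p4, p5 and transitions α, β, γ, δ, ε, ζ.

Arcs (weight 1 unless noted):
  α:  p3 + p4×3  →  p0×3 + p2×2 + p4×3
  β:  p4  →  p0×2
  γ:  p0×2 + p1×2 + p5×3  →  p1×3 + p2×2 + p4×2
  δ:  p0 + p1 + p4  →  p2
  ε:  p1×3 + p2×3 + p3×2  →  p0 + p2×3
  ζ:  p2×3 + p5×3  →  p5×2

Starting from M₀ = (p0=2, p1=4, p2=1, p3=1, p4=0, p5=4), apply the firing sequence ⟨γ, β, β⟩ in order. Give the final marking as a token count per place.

(p0=4, p1=5, p2=3, p3=1, p4=0, p5=1)

step 1: fire γ:  (p0=2, p1=4, p2=1, p3=1, p4=0, p5=4) → (p0=0, p1=5, p2=3, p3=1, p4=2, p5=1)
step 2: fire β:  (p0=0, p1=5, p2=3, p3=1, p4=2, p5=1) → (p0=2, p1=5, p2=3, p3=1, p4=1, p5=1)
step 3: fire β:  (p0=2, p1=5, p2=3, p3=1, p4=1, p5=1) → (p0=4, p1=5, p2=3, p3=1, p4=0, p5=1)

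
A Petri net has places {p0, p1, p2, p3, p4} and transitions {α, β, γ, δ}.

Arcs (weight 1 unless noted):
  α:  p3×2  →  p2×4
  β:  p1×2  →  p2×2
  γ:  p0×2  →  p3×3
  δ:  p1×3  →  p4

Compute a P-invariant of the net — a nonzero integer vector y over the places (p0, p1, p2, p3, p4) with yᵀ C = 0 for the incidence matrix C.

Incidence matrix C (rows=places, cols=transitions):
        α    β    γ    δ
   p0   0    0   -2    0
   p1   0   -2    0   -3
   p2   4    2    0    0
   p3  -2    0    3    0
   p4   0    0    0    1

Candidate y = [3, 1, 1, 2, 3]; check y·C column-wise:
  col α: 3·0 + 1·0 + 1·4 + 2·-2 + 3·0 = 0
  col β: 3·0 + 1·-2 + 1·2 + 2·0 + 3·0 = 0
  col γ: 3·-2 + 1·0 + 1·0 + 2·3 + 3·0 = 0
  col δ: 3·0 + 1·-3 + 1·0 + 2·0 + 3·1 = 0

y = (p0:3, p1:1, p2:1, p3:2, p4:3)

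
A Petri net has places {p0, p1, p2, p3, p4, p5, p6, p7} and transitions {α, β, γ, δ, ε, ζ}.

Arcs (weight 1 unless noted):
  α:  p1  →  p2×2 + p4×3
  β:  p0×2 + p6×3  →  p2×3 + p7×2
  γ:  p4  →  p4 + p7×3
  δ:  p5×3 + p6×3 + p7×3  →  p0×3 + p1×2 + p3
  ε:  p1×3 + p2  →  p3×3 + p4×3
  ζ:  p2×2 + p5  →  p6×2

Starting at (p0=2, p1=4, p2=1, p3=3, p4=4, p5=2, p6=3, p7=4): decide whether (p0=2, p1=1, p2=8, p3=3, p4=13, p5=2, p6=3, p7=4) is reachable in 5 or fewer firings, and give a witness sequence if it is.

NO — not reachable within 5 firings

depth 0: 1 marking
depth 1: 5 markings reached so far
depth 2: 15 markings reached so far
depth 3: 33 markings reached so far
depth 4: 58 markings reached so far
depth 5: 89 markings reached so far
target is not among the 89 markings reachable within 5 steps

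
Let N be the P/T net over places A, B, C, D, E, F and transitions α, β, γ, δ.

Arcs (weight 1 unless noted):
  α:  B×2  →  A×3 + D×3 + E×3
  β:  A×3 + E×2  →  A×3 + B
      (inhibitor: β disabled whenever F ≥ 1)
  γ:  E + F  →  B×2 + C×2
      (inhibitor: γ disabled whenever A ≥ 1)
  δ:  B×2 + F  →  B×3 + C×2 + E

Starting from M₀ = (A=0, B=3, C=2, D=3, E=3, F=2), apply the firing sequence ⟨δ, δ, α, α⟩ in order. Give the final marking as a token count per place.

(A=6, B=1, C=6, D=9, E=11, F=0)

step 1: fire δ:  (A=0, B=3, C=2, D=3, E=3, F=2) → (A=0, B=4, C=4, D=3, E=4, F=1)
step 2: fire δ:  (A=0, B=4, C=4, D=3, E=4, F=1) → (A=0, B=5, C=6, D=3, E=5, F=0)
step 3: fire α:  (A=0, B=5, C=6, D=3, E=5, F=0) → (A=3, B=3, C=6, D=6, E=8, F=0)
step 4: fire α:  (A=3, B=3, C=6, D=6, E=8, F=0) → (A=6, B=1, C=6, D=9, E=11, F=0)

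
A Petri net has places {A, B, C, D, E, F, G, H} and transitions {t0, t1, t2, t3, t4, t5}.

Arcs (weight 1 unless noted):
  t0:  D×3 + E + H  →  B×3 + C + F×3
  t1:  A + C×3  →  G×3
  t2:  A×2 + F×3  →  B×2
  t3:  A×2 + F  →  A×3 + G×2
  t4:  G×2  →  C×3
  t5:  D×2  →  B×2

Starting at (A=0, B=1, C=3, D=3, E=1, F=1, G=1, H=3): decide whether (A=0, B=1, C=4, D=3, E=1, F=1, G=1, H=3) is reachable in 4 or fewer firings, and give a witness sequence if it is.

NO — not reachable within 4 firings

depth 0: 1 marking
depth 1: 3 markings reached so far
depth 2: 3 markings reached so far
(frontier empty at depth 2; search complete)
target is not among the 3 markings reachable within 4 steps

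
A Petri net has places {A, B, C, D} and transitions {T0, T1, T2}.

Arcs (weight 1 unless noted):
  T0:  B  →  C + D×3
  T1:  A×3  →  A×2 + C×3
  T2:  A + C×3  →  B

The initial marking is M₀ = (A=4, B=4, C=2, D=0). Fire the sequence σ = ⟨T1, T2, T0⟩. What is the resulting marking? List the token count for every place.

step 1: fire T1:  (A=4, B=4, C=2, D=0) → (A=3, B=4, C=5, D=0)
step 2: fire T2:  (A=3, B=4, C=5, D=0) → (A=2, B=5, C=2, D=0)
step 3: fire T0:  (A=2, B=5, C=2, D=0) → (A=2, B=4, C=3, D=3)

(A=2, B=4, C=3, D=3)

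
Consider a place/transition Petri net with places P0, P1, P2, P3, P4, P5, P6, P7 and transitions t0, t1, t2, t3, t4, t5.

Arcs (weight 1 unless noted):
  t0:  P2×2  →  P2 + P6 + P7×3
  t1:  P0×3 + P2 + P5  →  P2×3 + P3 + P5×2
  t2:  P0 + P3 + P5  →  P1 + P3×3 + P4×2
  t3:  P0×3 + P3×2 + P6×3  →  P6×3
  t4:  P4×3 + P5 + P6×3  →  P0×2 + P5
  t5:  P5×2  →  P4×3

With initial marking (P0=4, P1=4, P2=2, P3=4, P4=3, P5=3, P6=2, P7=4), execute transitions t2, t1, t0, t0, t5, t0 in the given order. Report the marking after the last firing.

(P0=0, P1=5, P2=1, P3=7, P4=8, P5=1, P6=5, P7=13)

step 1: fire t2:  (P0=4, P1=4, P2=2, P3=4, P4=3, P5=3, P6=2, P7=4) → (P0=3, P1=5, P2=2, P3=6, P4=5, P5=2, P6=2, P7=4)
step 2: fire t1:  (P0=3, P1=5, P2=2, P3=6, P4=5, P5=2, P6=2, P7=4) → (P0=0, P1=5, P2=4, P3=7, P4=5, P5=3, P6=2, P7=4)
step 3: fire t0:  (P0=0, P1=5, P2=4, P3=7, P4=5, P5=3, P6=2, P7=4) → (P0=0, P1=5, P2=3, P3=7, P4=5, P5=3, P6=3, P7=7)
step 4: fire t0:  (P0=0, P1=5, P2=3, P3=7, P4=5, P5=3, P6=3, P7=7) → (P0=0, P1=5, P2=2, P3=7, P4=5, P5=3, P6=4, P7=10)
step 5: fire t5:  (P0=0, P1=5, P2=2, P3=7, P4=5, P5=3, P6=4, P7=10) → (P0=0, P1=5, P2=2, P3=7, P4=8, P5=1, P6=4, P7=10)
step 6: fire t0:  (P0=0, P1=5, P2=2, P3=7, P4=8, P5=1, P6=4, P7=10) → (P0=0, P1=5, P2=1, P3=7, P4=8, P5=1, P6=5, P7=13)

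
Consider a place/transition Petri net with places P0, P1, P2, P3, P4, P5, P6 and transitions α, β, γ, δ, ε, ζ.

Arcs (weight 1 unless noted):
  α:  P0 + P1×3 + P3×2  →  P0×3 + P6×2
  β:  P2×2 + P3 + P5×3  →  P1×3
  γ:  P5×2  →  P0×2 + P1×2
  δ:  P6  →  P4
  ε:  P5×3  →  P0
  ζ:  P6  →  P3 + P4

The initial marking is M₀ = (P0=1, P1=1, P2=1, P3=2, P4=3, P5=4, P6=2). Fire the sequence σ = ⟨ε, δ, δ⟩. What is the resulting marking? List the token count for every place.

step 1: fire ε:  (P0=1, P1=1, P2=1, P3=2, P4=3, P5=4, P6=2) → (P0=2, P1=1, P2=1, P3=2, P4=3, P5=1, P6=2)
step 2: fire δ:  (P0=2, P1=1, P2=1, P3=2, P4=3, P5=1, P6=2) → (P0=2, P1=1, P2=1, P3=2, P4=4, P5=1, P6=1)
step 3: fire δ:  (P0=2, P1=1, P2=1, P3=2, P4=4, P5=1, P6=1) → (P0=2, P1=1, P2=1, P3=2, P4=5, P5=1, P6=0)

(P0=2, P1=1, P2=1, P3=2, P4=5, P5=1, P6=0)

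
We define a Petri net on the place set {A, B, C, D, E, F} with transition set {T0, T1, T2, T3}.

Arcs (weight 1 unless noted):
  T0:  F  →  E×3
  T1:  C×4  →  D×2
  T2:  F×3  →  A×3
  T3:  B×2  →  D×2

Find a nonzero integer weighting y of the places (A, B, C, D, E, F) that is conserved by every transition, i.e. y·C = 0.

Incidence matrix C (rows=places, cols=transitions):
       T0   T1   T2   T3
    A   0    0    3    0
    B   0    0    0   -2
    C   0   -4    0    0
    D   0    2    0    2
    E   3    0    0    0
    F  -1    0   -3    0

Candidate y = [0, 2, 1, 2, 0, 0]; check y·C column-wise:
  col T0: 2·0 + 1·0 + 2·0 + 0·3 + 0·-1 = 0
  col T1: 2·0 + 1·-4 + 2·2 = 0
  col T2: 0·3 + 2·0 + 1·0 + 2·0 + 0·-3 = 0
  col T3: 2·-2 + 1·0 + 2·2 = 0

y = (A:0, B:2, C:1, D:2, E:0, F:0)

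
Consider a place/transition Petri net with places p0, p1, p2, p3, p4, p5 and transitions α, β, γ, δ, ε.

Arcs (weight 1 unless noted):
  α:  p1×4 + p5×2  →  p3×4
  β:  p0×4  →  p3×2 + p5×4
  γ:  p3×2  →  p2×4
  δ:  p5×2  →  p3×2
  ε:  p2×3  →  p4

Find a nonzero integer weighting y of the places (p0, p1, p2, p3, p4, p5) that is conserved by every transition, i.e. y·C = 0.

Incidence matrix C (rows=places, cols=transitions):
        α    β    γ    δ    ε
   p0   0   -4    0    0    0
   p1  -4    0    0    0    0
   p2   0    0    4    0   -3
   p3   4    2   -2    2    0
   p4   0    0    0    0    1
   p5  -2    4    0   -2    0

Candidate y = [3, 1, 1, 2, 3, 2]; check y·C column-wise:
  col α: 3·0 + 1·-4 + 1·0 + 2·4 + 3·0 + 2·-2 = 0
  col β: 3·-4 + 1·0 + 1·0 + 2·2 + 3·0 + 2·4 = 0
  col γ: 3·0 + 1·0 + 1·4 + 2·-2 + 3·0 + 2·0 = 0
  col δ: 3·0 + 1·0 + 1·0 + 2·2 + 3·0 + 2·-2 = 0
  col ε: 3·0 + 1·0 + 1·-3 + 2·0 + 3·1 + 2·0 = 0

y = (p0:3, p1:1, p2:1, p3:2, p4:3, p5:2)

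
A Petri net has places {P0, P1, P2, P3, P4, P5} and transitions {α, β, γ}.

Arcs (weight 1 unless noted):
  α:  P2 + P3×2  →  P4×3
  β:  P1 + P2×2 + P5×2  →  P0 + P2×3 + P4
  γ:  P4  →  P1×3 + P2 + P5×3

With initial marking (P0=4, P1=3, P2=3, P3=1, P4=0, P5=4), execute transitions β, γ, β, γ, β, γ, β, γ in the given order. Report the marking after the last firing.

step 1: fire β:  (P0=4, P1=3, P2=3, P3=1, P4=0, P5=4) → (P0=5, P1=2, P2=4, P3=1, P4=1, P5=2)
step 2: fire γ:  (P0=5, P1=2, P2=4, P3=1, P4=1, P5=2) → (P0=5, P1=5, P2=5, P3=1, P4=0, P5=5)
step 3: fire β:  (P0=5, P1=5, P2=5, P3=1, P4=0, P5=5) → (P0=6, P1=4, P2=6, P3=1, P4=1, P5=3)
step 4: fire γ:  (P0=6, P1=4, P2=6, P3=1, P4=1, P5=3) → (P0=6, P1=7, P2=7, P3=1, P4=0, P5=6)
step 5: fire β:  (P0=6, P1=7, P2=7, P3=1, P4=0, P5=6) → (P0=7, P1=6, P2=8, P3=1, P4=1, P5=4)
step 6: fire γ:  (P0=7, P1=6, P2=8, P3=1, P4=1, P5=4) → (P0=7, P1=9, P2=9, P3=1, P4=0, P5=7)
step 7: fire β:  (P0=7, P1=9, P2=9, P3=1, P4=0, P5=7) → (P0=8, P1=8, P2=10, P3=1, P4=1, P5=5)
step 8: fire γ:  (P0=8, P1=8, P2=10, P3=1, P4=1, P5=5) → (P0=8, P1=11, P2=11, P3=1, P4=0, P5=8)

(P0=8, P1=11, P2=11, P3=1, P4=0, P5=8)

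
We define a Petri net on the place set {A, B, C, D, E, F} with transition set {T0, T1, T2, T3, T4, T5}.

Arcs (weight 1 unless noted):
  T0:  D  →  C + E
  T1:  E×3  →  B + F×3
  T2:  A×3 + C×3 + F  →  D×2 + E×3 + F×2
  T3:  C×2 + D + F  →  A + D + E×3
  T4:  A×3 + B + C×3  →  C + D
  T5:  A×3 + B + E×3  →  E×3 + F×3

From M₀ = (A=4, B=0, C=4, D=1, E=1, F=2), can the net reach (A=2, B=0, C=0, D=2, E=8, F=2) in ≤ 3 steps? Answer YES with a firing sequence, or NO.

YES — reachable via ⟨T0, T2, T3⟩ (3 firings)

step 1: fire T0:  (A=4, B=0, C=4, D=1, E=1, F=2) → (A=4, B=0, C=5, D=0, E=2, F=2)
step 2: fire T2:  (A=4, B=0, C=5, D=0, E=2, F=2) → (A=1, B=0, C=2, D=2, E=5, F=3)
step 3: fire T3:  (A=1, B=0, C=2, D=2, E=5, F=3) → (A=2, B=0, C=0, D=2, E=8, F=2)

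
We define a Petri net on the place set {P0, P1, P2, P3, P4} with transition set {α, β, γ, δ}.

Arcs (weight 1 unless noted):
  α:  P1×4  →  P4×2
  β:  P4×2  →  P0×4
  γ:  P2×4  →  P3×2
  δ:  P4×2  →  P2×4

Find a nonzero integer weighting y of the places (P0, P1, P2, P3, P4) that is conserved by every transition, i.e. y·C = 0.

y = (P0:1, P1:1, P2:1, P3:2, P4:2)

Incidence matrix C (rows=places, cols=transitions):
        α    β    γ    δ
   P0   0    4    0    0
   P1  -4    0    0    0
   P2   0    0   -4    4
   P3   0    0    2    0
   P4   2   -2    0   -2

Candidate y = [1, 1, 1, 2, 2]; check y·C column-wise:
  col α: 1·0 + 1·-4 + 1·0 + 2·0 + 2·2 = 0
  col β: 1·4 + 1·0 + 1·0 + 2·0 + 2·-2 = 0
  col γ: 1·0 + 1·0 + 1·-4 + 2·2 + 2·0 = 0
  col δ: 1·0 + 1·0 + 1·4 + 2·0 + 2·-2 = 0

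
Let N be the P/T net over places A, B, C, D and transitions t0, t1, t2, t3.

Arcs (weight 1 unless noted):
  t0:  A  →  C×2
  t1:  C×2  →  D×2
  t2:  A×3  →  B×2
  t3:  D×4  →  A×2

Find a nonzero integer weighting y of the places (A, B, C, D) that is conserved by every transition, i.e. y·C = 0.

Incidence matrix C (rows=places, cols=transitions):
       t0   t1   t2   t3
    A  -1    0   -3    2
    B   0    0    2    0
    C   2   -2    0    0
    D   0    2    0   -4

Candidate y = [2, 3, 1, 1]; check y·C column-wise:
  col t0: 2·-1 + 3·0 + 1·2 + 1·0 = 0
  col t1: 2·0 + 3·0 + 1·-2 + 1·2 = 0
  col t2: 2·-3 + 3·2 + 1·0 + 1·0 = 0
  col t3: 2·2 + 3·0 + 1·0 + 1·-4 = 0

y = (A:2, B:3, C:1, D:1)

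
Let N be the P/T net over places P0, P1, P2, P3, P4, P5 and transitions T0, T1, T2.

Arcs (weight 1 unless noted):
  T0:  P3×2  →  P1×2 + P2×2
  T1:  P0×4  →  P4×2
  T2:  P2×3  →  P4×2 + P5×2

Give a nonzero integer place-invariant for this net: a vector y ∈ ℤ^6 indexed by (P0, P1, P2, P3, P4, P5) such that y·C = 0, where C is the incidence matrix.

Incidence matrix C (rows=places, cols=transitions):
       T0   T1   T2
   P0   0   -4    0
   P1   2    0    0
   P2   2    0   -3
   P3  -2    0    0
   P4   0    2    2
   P5   0    0    2

Candidate y = [0, 1, 0, 1, 0, 0]; check y·C column-wise:
  col T0: 1·2 + 0·2 + 1·-2 = 0
  col T1: 0·-4 + 1·0 + 1·0 + 0·2 = 0
  col T2: 1·0 + 0·-3 + 1·0 + 0·2 + 0·2 = 0

y = (P0:0, P1:1, P2:0, P3:1, P4:0, P5:0)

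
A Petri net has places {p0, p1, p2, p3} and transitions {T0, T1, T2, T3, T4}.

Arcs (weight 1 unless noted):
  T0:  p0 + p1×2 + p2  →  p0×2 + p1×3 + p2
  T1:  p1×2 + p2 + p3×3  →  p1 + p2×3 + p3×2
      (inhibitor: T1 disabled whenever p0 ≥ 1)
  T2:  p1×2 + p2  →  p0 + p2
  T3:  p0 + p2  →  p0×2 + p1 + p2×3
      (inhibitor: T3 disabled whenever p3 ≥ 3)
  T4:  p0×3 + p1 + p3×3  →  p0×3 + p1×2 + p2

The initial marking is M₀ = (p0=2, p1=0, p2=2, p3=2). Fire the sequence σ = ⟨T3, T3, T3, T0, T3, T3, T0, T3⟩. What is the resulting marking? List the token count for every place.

step 1: fire T3:  (p0=2, p1=0, p2=2, p3=2) → (p0=3, p1=1, p2=4, p3=2)
step 2: fire T3:  (p0=3, p1=1, p2=4, p3=2) → (p0=4, p1=2, p2=6, p3=2)
step 3: fire T3:  (p0=4, p1=2, p2=6, p3=2) → (p0=5, p1=3, p2=8, p3=2)
step 4: fire T0:  (p0=5, p1=3, p2=8, p3=2) → (p0=6, p1=4, p2=8, p3=2)
step 5: fire T3:  (p0=6, p1=4, p2=8, p3=2) → (p0=7, p1=5, p2=10, p3=2)
step 6: fire T3:  (p0=7, p1=5, p2=10, p3=2) → (p0=8, p1=6, p2=12, p3=2)
step 7: fire T0:  (p0=8, p1=6, p2=12, p3=2) → (p0=9, p1=7, p2=12, p3=2)
step 8: fire T3:  (p0=9, p1=7, p2=12, p3=2) → (p0=10, p1=8, p2=14, p3=2)

(p0=10, p1=8, p2=14, p3=2)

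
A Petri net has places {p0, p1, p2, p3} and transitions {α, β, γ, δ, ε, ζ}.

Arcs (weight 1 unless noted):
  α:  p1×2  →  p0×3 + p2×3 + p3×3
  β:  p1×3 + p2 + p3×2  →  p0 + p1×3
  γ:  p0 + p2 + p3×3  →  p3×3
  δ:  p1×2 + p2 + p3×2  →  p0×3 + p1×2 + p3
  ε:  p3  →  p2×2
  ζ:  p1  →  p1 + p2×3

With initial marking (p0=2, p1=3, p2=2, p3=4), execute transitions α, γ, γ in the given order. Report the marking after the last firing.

step 1: fire α:  (p0=2, p1=3, p2=2, p3=4) → (p0=5, p1=1, p2=5, p3=7)
step 2: fire γ:  (p0=5, p1=1, p2=5, p3=7) → (p0=4, p1=1, p2=4, p3=7)
step 3: fire γ:  (p0=4, p1=1, p2=4, p3=7) → (p0=3, p1=1, p2=3, p3=7)

(p0=3, p1=1, p2=3, p3=7)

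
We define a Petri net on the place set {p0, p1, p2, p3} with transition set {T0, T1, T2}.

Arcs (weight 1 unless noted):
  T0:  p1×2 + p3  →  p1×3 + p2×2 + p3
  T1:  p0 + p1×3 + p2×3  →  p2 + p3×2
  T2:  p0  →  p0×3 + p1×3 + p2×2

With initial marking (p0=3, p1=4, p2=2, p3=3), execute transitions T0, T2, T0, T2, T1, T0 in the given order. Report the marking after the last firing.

step 1: fire T0:  (p0=3, p1=4, p2=2, p3=3) → (p0=3, p1=5, p2=4, p3=3)
step 2: fire T2:  (p0=3, p1=5, p2=4, p3=3) → (p0=5, p1=8, p2=6, p3=3)
step 3: fire T0:  (p0=5, p1=8, p2=6, p3=3) → (p0=5, p1=9, p2=8, p3=3)
step 4: fire T2:  (p0=5, p1=9, p2=8, p3=3) → (p0=7, p1=12, p2=10, p3=3)
step 5: fire T1:  (p0=7, p1=12, p2=10, p3=3) → (p0=6, p1=9, p2=8, p3=5)
step 6: fire T0:  (p0=6, p1=9, p2=8, p3=5) → (p0=6, p1=10, p2=10, p3=5)

(p0=6, p1=10, p2=10, p3=5)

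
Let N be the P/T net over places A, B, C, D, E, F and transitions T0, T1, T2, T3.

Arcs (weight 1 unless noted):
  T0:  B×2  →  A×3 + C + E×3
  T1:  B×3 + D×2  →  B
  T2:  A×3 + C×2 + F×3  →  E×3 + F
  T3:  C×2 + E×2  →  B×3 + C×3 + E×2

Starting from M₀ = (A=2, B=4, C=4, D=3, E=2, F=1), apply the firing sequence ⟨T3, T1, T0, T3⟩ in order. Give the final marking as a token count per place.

step 1: fire T3:  (A=2, B=4, C=4, D=3, E=2, F=1) → (A=2, B=7, C=5, D=3, E=2, F=1)
step 2: fire T1:  (A=2, B=7, C=5, D=3, E=2, F=1) → (A=2, B=5, C=5, D=1, E=2, F=1)
step 3: fire T0:  (A=2, B=5, C=5, D=1, E=2, F=1) → (A=5, B=3, C=6, D=1, E=5, F=1)
step 4: fire T3:  (A=5, B=3, C=6, D=1, E=5, F=1) → (A=5, B=6, C=7, D=1, E=5, F=1)

(A=5, B=6, C=7, D=1, E=5, F=1)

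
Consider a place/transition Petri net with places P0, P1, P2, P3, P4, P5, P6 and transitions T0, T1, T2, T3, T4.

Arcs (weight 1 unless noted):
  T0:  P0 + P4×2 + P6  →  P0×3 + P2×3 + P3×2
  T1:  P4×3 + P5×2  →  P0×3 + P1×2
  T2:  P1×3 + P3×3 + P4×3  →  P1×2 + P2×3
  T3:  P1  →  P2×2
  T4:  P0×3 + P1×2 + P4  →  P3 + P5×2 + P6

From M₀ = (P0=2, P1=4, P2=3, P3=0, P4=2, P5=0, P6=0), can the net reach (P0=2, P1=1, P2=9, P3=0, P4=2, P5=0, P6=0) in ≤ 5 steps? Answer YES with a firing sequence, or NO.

step 1: fire T3:  (P0=2, P1=4, P2=3, P3=0, P4=2, P5=0, P6=0) → (P0=2, P1=3, P2=5, P3=0, P4=2, P5=0, P6=0)
step 2: fire T3:  (P0=2, P1=3, P2=5, P3=0, P4=2, P5=0, P6=0) → (P0=2, P1=2, P2=7, P3=0, P4=2, P5=0, P6=0)
step 3: fire T3:  (P0=2, P1=2, P2=7, P3=0, P4=2, P5=0, P6=0) → (P0=2, P1=1, P2=9, P3=0, P4=2, P5=0, P6=0)

YES — reachable via ⟨T3, T3, T3⟩ (3 firings)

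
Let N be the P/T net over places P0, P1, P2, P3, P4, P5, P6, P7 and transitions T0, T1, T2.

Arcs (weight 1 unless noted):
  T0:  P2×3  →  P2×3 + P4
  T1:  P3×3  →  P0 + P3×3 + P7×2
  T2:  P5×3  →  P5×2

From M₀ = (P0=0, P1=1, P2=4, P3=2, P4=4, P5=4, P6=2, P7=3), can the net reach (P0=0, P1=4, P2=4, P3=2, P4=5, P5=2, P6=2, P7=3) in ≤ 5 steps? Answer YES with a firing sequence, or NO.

NO — not reachable within 5 firings

depth 0: 1 marking
depth 1: 3 markings reached so far
depth 2: 6 markings reached so far
depth 3: 9 markings reached so far
depth 4: 12 markings reached so far
depth 5: 15 markings reached so far
target is not among the 15 markings reachable within 5 steps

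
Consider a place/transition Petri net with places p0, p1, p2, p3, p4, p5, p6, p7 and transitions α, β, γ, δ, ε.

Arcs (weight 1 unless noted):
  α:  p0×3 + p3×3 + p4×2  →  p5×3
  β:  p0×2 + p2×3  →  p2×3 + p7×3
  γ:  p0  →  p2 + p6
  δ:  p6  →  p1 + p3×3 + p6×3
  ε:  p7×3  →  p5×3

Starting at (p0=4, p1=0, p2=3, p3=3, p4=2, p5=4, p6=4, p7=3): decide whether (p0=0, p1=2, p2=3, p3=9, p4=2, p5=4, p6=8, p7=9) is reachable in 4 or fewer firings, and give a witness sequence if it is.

YES — reachable via ⟨β, β, δ, δ⟩ (4 firings)

step 1: fire β:  (p0=4, p1=0, p2=3, p3=3, p4=2, p5=4, p6=4, p7=3) → (p0=2, p1=0, p2=3, p3=3, p4=2, p5=4, p6=4, p7=6)
step 2: fire β:  (p0=2, p1=0, p2=3, p3=3, p4=2, p5=4, p6=4, p7=6) → (p0=0, p1=0, p2=3, p3=3, p4=2, p5=4, p6=4, p7=9)
step 3: fire δ:  (p0=0, p1=0, p2=3, p3=3, p4=2, p5=4, p6=4, p7=9) → (p0=0, p1=1, p2=3, p3=6, p4=2, p5=4, p6=6, p7=9)
step 4: fire δ:  (p0=0, p1=1, p2=3, p3=6, p4=2, p5=4, p6=6, p7=9) → (p0=0, p1=2, p2=3, p3=9, p4=2, p5=4, p6=8, p7=9)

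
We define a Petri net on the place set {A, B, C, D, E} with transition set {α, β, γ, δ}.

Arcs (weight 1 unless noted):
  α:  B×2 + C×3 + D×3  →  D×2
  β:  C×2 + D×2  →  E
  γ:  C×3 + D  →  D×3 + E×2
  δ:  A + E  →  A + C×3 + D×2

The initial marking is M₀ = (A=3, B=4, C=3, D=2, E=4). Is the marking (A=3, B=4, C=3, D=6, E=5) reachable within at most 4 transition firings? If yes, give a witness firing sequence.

step 1: fire γ:  (A=3, B=4, C=3, D=2, E=4) → (A=3, B=4, C=0, D=4, E=6)
step 2: fire δ:  (A=3, B=4, C=0, D=4, E=6) → (A=3, B=4, C=3, D=6, E=5)

YES — reachable via ⟨γ, δ⟩ (2 firings)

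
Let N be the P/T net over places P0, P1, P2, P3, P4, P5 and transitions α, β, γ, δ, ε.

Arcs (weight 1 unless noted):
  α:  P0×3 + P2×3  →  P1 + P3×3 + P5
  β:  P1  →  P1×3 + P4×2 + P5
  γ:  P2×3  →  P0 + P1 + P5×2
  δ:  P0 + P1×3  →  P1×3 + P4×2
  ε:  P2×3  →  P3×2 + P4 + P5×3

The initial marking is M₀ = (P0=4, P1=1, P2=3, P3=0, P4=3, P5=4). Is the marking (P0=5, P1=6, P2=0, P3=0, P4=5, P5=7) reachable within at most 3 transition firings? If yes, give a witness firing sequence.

depth 0: 1 marking
depth 1: 5 markings reached so far
depth 2: 10 markings reached so far
depth 3: 19 markings reached so far
target is not among the 19 markings reachable within 3 steps

NO — not reachable within 3 firings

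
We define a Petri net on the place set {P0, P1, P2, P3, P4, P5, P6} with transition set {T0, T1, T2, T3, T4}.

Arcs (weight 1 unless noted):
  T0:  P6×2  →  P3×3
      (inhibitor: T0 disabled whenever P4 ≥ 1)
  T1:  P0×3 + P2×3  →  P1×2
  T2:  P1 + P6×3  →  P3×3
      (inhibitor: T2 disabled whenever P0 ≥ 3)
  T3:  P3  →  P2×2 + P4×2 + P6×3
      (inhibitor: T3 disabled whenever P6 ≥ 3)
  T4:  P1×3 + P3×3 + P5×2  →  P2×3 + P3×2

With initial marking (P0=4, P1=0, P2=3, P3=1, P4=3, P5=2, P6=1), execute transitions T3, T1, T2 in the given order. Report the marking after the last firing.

(P0=1, P1=1, P2=2, P3=3, P4=5, P5=2, P6=1)

step 1: fire T3:  (P0=4, P1=0, P2=3, P3=1, P4=3, P5=2, P6=1) → (P0=4, P1=0, P2=5, P3=0, P4=5, P5=2, P6=4)
step 2: fire T1:  (P0=4, P1=0, P2=5, P3=0, P4=5, P5=2, P6=4) → (P0=1, P1=2, P2=2, P3=0, P4=5, P5=2, P6=4)
step 3: fire T2:  (P0=1, P1=2, P2=2, P3=0, P4=5, P5=2, P6=4) → (P0=1, P1=1, P2=2, P3=3, P4=5, P5=2, P6=1)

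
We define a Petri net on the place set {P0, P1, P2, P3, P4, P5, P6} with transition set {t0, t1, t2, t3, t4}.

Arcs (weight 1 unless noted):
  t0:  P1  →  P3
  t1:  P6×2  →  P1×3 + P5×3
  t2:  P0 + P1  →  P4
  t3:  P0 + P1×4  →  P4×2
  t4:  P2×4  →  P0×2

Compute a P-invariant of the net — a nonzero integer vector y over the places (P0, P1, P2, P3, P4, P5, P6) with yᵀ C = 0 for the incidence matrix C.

Incidence matrix C (rows=places, cols=transitions):
       t0   t1   t2   t3   t4
   P0   0    0   -1   -1    2
   P1  -1    3   -1   -4    0
   P2   0    0    0    0   -4
   P3   1    0    0    0    0
   P4   0    0    1    2    0
   P5   0    3    0    0    0
   P6   0   -2    0    0    0

Candidate y = [2, 1, 1, 1, 3, -1, 0]; check y·C column-wise:
  col t0: 2·0 + 1·-1 + 1·0 + 1·1 + 3·0 + -1·0 = 0
  col t1: 2·0 + 1·3 + 1·0 + 1·0 + 3·0 + -1·3 + 0·-2 = 0
  col t2: 2·-1 + 1·-1 + 1·0 + 1·0 + 3·1 + -1·0 = 0
  col t3: 2·-1 + 1·-4 + 1·0 + 1·0 + 3·2 + -1·0 = 0
  col t4: 2·2 + 1·0 + 1·-4 + 1·0 + 3·0 + -1·0 = 0

y = (P0:2, P1:1, P2:1, P3:1, P4:3, P5:-1, P6:0)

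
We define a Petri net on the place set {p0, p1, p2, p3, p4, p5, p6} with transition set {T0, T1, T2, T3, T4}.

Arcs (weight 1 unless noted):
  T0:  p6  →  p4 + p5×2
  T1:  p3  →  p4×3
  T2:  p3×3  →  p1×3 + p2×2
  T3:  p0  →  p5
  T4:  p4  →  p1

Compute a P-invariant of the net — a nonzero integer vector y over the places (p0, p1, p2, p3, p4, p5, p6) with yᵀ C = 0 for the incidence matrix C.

Incidence matrix C (rows=places, cols=transitions):
       T0   T1   T2   T3   T4
   p0   0    0    0   -1    0
   p1   0    0    3    0    1
   p2   0    0    2    0    0
   p3   0   -1   -3    0    0
   p4   1    3    0    0   -1
   p5   2    0    0    1    0
   p6  -1    0    0    0    0

Candidate y = [1, -2, -6, -6, -2, 1, 0]; check y·C column-wise:
  col T0: 1·0 + -2·0 + -6·0 + -6·0 + -2·1 + 1·2 + 0·-1 = 0
  col T1: 1·0 + -2·0 + -6·0 + -6·-1 + -2·3 + 1·0 = 0
  col T2: 1·0 + -2·3 + -6·2 + -6·-3 + -2·0 + 1·0 = 0
  col T3: 1·-1 + -2·0 + -6·0 + -6·0 + -2·0 + 1·1 = 0
  col T4: 1·0 + -2·1 + -6·0 + -6·0 + -2·-1 + 1·0 = 0

y = (p0:1, p1:-2, p2:-6, p3:-6, p4:-2, p5:1, p6:0)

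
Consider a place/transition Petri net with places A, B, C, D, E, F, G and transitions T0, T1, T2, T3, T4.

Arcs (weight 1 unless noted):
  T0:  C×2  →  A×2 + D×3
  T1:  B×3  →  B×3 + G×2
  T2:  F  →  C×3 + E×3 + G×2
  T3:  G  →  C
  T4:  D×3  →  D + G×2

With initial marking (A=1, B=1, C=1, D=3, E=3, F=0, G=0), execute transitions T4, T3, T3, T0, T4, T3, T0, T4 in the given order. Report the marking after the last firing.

(A=5, B=1, C=0, D=3, E=3, F=0, G=3)

step 1: fire T4:  (A=1, B=1, C=1, D=3, E=3, F=0, G=0) → (A=1, B=1, C=1, D=1, E=3, F=0, G=2)
step 2: fire T3:  (A=1, B=1, C=1, D=1, E=3, F=0, G=2) → (A=1, B=1, C=2, D=1, E=3, F=0, G=1)
step 3: fire T3:  (A=1, B=1, C=2, D=1, E=3, F=0, G=1) → (A=1, B=1, C=3, D=1, E=3, F=0, G=0)
step 4: fire T0:  (A=1, B=1, C=3, D=1, E=3, F=0, G=0) → (A=3, B=1, C=1, D=4, E=3, F=0, G=0)
step 5: fire T4:  (A=3, B=1, C=1, D=4, E=3, F=0, G=0) → (A=3, B=1, C=1, D=2, E=3, F=0, G=2)
step 6: fire T3:  (A=3, B=1, C=1, D=2, E=3, F=0, G=2) → (A=3, B=1, C=2, D=2, E=3, F=0, G=1)
step 7: fire T0:  (A=3, B=1, C=2, D=2, E=3, F=0, G=1) → (A=5, B=1, C=0, D=5, E=3, F=0, G=1)
step 8: fire T4:  (A=5, B=1, C=0, D=5, E=3, F=0, G=1) → (A=5, B=1, C=0, D=3, E=3, F=0, G=3)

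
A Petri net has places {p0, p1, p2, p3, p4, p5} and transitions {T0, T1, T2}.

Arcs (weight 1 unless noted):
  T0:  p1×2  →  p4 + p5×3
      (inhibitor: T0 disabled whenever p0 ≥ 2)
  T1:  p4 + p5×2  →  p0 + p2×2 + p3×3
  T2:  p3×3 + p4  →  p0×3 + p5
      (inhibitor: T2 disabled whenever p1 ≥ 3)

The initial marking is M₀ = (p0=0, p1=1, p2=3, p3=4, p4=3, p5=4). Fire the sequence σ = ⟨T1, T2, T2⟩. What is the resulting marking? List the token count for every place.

step 1: fire T1:  (p0=0, p1=1, p2=3, p3=4, p4=3, p5=4) → (p0=1, p1=1, p2=5, p3=7, p4=2, p5=2)
step 2: fire T2:  (p0=1, p1=1, p2=5, p3=7, p4=2, p5=2) → (p0=4, p1=1, p2=5, p3=4, p4=1, p5=3)
step 3: fire T2:  (p0=4, p1=1, p2=5, p3=4, p4=1, p5=3) → (p0=7, p1=1, p2=5, p3=1, p4=0, p5=4)

(p0=7, p1=1, p2=5, p3=1, p4=0, p5=4)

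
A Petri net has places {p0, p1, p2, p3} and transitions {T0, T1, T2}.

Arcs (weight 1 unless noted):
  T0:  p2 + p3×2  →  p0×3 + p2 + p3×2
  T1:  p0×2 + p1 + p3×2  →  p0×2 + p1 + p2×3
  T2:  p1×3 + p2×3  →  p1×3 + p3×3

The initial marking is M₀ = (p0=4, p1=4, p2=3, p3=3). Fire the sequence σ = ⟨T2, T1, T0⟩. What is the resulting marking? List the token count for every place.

step 1: fire T2:  (p0=4, p1=4, p2=3, p3=3) → (p0=4, p1=4, p2=0, p3=6)
step 2: fire T1:  (p0=4, p1=4, p2=0, p3=6) → (p0=4, p1=4, p2=3, p3=4)
step 3: fire T0:  (p0=4, p1=4, p2=3, p3=4) → (p0=7, p1=4, p2=3, p3=4)

(p0=7, p1=4, p2=3, p3=4)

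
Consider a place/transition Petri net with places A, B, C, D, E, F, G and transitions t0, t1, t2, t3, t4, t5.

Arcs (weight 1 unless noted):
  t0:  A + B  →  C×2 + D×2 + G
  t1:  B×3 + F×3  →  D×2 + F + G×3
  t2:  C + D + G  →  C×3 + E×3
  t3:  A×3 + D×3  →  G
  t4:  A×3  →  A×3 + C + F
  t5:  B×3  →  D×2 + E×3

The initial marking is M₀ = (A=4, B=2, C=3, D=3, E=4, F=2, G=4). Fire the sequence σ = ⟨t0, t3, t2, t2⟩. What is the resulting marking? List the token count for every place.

step 1: fire t0:  (A=4, B=2, C=3, D=3, E=4, F=2, G=4) → (A=3, B=1, C=5, D=5, E=4, F=2, G=5)
step 2: fire t3:  (A=3, B=1, C=5, D=5, E=4, F=2, G=5) → (A=0, B=1, C=5, D=2, E=4, F=2, G=6)
step 3: fire t2:  (A=0, B=1, C=5, D=2, E=4, F=2, G=6) → (A=0, B=1, C=7, D=1, E=7, F=2, G=5)
step 4: fire t2:  (A=0, B=1, C=7, D=1, E=7, F=2, G=5) → (A=0, B=1, C=9, D=0, E=10, F=2, G=4)

(A=0, B=1, C=9, D=0, E=10, F=2, G=4)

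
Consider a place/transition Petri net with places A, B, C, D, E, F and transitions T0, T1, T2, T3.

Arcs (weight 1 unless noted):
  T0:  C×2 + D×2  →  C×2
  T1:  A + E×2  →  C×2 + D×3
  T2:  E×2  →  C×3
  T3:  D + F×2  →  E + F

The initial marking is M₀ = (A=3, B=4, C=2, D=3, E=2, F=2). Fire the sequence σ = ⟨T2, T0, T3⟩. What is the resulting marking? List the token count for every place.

step 1: fire T2:  (A=3, B=4, C=2, D=3, E=2, F=2) → (A=3, B=4, C=5, D=3, E=0, F=2)
step 2: fire T0:  (A=3, B=4, C=5, D=3, E=0, F=2) → (A=3, B=4, C=5, D=1, E=0, F=2)
step 3: fire T3:  (A=3, B=4, C=5, D=1, E=0, F=2) → (A=3, B=4, C=5, D=0, E=1, F=1)

(A=3, B=4, C=5, D=0, E=1, F=1)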